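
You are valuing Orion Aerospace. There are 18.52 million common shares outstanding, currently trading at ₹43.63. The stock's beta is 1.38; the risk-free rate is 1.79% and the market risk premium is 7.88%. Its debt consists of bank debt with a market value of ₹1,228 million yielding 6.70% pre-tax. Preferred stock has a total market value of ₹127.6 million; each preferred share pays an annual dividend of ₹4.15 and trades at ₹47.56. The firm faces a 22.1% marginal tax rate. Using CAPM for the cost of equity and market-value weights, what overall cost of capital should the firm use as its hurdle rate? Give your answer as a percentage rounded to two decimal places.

8.21%

Cost of equity via CAPM: Re = 1.79% + 1.38 × 7.88% = 12.6644%.
Cost of preferred: Rp = 4.15 / 47.56 = 8.7258%.
Market value of equity E = 43.63 × 18.52m = 808.0276m.
Total capital V = 808.0276 + 127.6 + 1228 = 2163.6276.
Equity: weight = 808.0276/2163.6276 = 0.3735; cost = 12.6644%.
Preferred: weight = 127.6/2163.6276 = 0.0590; cost = 8.7258%.
Bank debt: weight = 1228/2163.6276 = 0.5676; after-tax cost = 6.7% × (1 − 22.1%) = 5.2193%.
WACC = 0.3735 × 12.6644% + 0.0590 × 8.7258% + 0.5676 × 5.2193% = 8.2065%.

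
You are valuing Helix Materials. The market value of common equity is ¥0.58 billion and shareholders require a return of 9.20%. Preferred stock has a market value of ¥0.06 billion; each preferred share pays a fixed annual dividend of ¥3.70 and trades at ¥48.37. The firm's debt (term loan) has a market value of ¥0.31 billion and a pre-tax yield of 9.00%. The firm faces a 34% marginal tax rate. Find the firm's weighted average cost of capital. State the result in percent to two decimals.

Cost of preferred: Rp = 3.7 / 48.37 = 7.6494%.
Total capital V = 0.58 + 0.06 + 0.31 = 0.95.
Equity: weight = 0.58/0.95 = 0.6105; cost = 9.2%.
Preferred: weight = 0.06/0.95 = 0.0632; cost = 7.6494%.
Term loan: weight = 0.31/0.95 = 0.3263; after-tax cost = 9% × (1 − 34%) = 5.9400%.
WACC = 0.6105 × 9.2000% + 0.0632 × 7.6494% + 0.3263 × 5.9400% = 8.0383%.

8.04%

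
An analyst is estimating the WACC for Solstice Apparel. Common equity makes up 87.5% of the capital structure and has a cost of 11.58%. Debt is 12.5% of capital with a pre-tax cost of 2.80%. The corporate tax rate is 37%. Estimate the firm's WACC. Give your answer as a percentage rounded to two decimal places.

After-tax cost of debt = 2.8% × (1 − 37%) = 1.7640%.
WACC = 0.875 × 11.5800% + 0.125 × 1.7640% = 10.3530%.

10.35%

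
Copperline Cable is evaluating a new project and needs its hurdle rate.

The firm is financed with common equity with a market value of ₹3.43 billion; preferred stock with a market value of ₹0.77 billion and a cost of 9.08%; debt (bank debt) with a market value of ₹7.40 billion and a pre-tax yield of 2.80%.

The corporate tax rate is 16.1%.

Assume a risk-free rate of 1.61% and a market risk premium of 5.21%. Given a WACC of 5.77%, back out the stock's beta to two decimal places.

2.07

Total capital V = 3.43 + 0.77 + 7.4 = 11.6.
Equity weight = 3.43/11.6 = 0.2957.
Preferred weight = 0.77/11.6 = 0.0664.
Bank debt weight = 7.4/11.6 = 0.6379.
Debt contribution = 0.6379 × 2.8% × (1 − 16.1%) = 1.4986%.
Preferred contribution = 0.0664 × 9.08% = 0.6027%.
Required equity contribution = 5.77% − 2.1014% = 3.6686%  ⇒  Re = 12.4071%.
CAPM: 12.4071% = 1.61% + β × 5.21%  ⇒  β = 2.0724.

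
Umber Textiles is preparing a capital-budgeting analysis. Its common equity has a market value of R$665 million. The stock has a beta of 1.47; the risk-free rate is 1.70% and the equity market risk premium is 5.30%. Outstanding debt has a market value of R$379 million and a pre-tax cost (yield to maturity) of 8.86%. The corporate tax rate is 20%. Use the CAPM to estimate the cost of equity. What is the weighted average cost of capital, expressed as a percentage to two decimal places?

8.62%

Cost of equity via CAPM: Re = 1.7% + 1.47 × 5.3% = 9.4910%.
Total capital V = 665 + 379 = 1044.
Equity: weight = 665/1044 = 0.6370; cost = 9.491%.
Debt: weight = 379/1044 = 0.3630; after-tax cost = 8.86% × (1 − 20%) = 7.0880%.
WACC = 0.6370 × 9.4910% + 0.3630 × 7.0880% = 8.6186%.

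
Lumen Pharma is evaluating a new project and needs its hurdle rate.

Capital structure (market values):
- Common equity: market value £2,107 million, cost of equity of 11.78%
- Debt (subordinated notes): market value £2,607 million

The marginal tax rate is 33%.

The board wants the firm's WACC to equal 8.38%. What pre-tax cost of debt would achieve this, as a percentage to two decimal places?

8.41%

Total capital V = 2107 + 2607 = 4714.
Equity weight = 2107/4714 = 0.4470.
Subordinated notes weight = 2607/4714 = 0.5530.
Equity contribution = 0.4470 × 11.78% = 5.2653%.
Remaining for debt = 8.38% − 5.2653% = 3.1147%.
Rd × (1 − 33%) × 0.5530 = 3.1147%  ⇒  Rd = 8.4061%.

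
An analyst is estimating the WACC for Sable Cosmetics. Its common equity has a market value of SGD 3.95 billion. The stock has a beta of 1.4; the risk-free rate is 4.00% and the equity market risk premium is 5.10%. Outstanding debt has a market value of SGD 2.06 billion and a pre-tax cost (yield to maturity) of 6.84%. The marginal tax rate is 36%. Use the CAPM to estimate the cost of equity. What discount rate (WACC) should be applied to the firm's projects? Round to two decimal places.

8.82%

Cost of equity via CAPM: Re = 4.0% + 1.4 × 5.1% = 11.1400%.
Total capital V = 3.95 + 2.06 = 6.01.
Equity: weight = 3.95/6.01 = 0.6572; cost = 11.14%.
Debt: weight = 2.06/6.01 = 0.3428; after-tax cost = 6.84% × (1 − 36%) = 4.3776%.
WACC = 0.6572 × 11.1400% + 0.3428 × 4.3776% = 8.8221%.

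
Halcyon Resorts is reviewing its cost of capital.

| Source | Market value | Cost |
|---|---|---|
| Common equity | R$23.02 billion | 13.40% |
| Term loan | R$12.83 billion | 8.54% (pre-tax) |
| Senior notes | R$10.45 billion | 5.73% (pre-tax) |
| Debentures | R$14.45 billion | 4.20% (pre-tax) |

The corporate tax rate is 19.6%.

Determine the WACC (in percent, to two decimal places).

Total capital V = 23.02 + 12.83 + 10.45 + 14.45 = 60.75.
Equity: weight = 23.02/60.75 = 0.3789; cost = 13.4%.
Term loan: weight = 12.83/60.75 = 0.2112; after-tax cost = 8.54% × (1 − 19.6%) = 6.8662%.
Senior notes: weight = 10.45/60.75 = 0.1720; after-tax cost = 5.73% × (1 − 19.6%) = 4.6069%.
Debentures: weight = 14.45/60.75 = 0.2379; after-tax cost = 4.2% × (1 − 19.6%) = 3.3768%.
WACC = 0.3789 × 13.4000% + 0.2112 × 6.8662% + 0.1720 × 4.6069% + 0.2379 × 3.3768% = 8.1234%.

8.12%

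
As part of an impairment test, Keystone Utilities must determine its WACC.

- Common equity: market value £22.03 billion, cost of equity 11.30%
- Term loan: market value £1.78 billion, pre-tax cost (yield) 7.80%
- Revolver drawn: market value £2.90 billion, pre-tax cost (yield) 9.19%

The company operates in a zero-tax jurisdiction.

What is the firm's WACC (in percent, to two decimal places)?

Total capital V = 22.03 + 1.78 + 2.9 = 26.71.
Equity: weight = 22.03/26.71 = 0.8248; cost = 11.3%.
Term loan: weight = 1.78/26.71 = 0.0666; after-tax cost = 7.8% × (1 − 0%) = 7.8000%.
Revolver drawn: weight = 2.9/26.71 = 0.1086; after-tax cost = 9.19% × (1 − 0%) = 9.1900%.
WACC = 0.8248 × 11.3000% + 0.0666 × 7.8000% + 0.1086 × 9.1900% = 10.8377%.

10.84%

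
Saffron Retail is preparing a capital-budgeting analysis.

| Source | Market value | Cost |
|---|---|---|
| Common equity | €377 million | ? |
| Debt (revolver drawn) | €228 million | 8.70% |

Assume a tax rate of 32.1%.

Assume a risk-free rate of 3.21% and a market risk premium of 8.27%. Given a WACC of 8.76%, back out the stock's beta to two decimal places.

Total capital V = 377 + 228 = 605.
Equity weight = 377/605 = 0.6231.
Revolver drawn weight = 228/605 = 0.3769.
Debt contribution = 0.3769 × 8.7% × (1 − 32.1%) = 2.2262%.
Required equity contribution = 8.76% − 2.2262% = 6.5338%  ⇒  Re = 10.4852%.
CAPM: 10.4852% = 3.21% + β × 8.27%  ⇒  β = 0.8797.

0.88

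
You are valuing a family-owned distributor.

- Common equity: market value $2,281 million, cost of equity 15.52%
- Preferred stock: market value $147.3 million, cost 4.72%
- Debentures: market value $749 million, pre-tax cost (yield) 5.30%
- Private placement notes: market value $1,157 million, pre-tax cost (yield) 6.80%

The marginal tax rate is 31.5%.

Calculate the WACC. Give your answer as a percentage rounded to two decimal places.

Total capital V = 2281 + 147.3 + 749 + 1157 = 4334.3.
Equity: weight = 2281/4334.3 = 0.5263; cost = 15.52%.
Preferred: weight = 147.3/4334.3 = 0.0340; cost = 4.72%.
Debentures: weight = 749/4334.3 = 0.1728; after-tax cost = 5.3% × (1 − 31.5%) = 3.6305%.
Private placement notes: weight = 1157/4334.3 = 0.2669; after-tax cost = 6.8% × (1 − 31.5%) = 4.6580%.
WACC = 0.5263 × 15.5200% + 0.0340 × 4.7200% + 0.1728 × 3.6305% + 0.2669 × 4.6580% = 10.1989%.

10.20%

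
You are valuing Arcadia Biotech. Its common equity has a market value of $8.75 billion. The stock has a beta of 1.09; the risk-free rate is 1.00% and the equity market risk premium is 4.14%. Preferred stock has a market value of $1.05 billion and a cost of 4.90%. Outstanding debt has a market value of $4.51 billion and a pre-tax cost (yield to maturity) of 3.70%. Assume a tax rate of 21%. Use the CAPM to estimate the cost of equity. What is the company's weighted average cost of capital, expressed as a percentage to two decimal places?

Cost of equity via CAPM: Re = 1.0% + 1.09 × 4.14% = 5.5126%.
Total capital V = 8.75 + 1.05 + 4.51 = 14.31.
Equity: weight = 8.75/14.31 = 0.6115; cost = 5.5126%.
Preferred: weight = 1.05/14.31 = 0.0734; cost = 4.9%.
Debt: weight = 4.51/14.31 = 0.3152; after-tax cost = 3.7% × (1 − 21%) = 2.9230%.
WACC = 0.6115 × 5.5126% + 0.0734 × 4.9000% + 0.3152 × 2.9230% = 4.6515%.

4.65%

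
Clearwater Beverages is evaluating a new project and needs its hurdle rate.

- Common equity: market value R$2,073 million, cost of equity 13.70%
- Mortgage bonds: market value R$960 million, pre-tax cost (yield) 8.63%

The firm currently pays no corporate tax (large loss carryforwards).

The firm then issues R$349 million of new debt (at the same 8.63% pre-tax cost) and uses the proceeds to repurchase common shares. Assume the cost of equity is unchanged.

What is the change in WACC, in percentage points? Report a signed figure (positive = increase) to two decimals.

-0.58 pp

Current WACC:
Total capital V = 2073 + 960 = 3033.
Equity: weight = 2073/3033 = 0.6835; cost = 13.7%.
Mortgage bonds: weight = 960/3033 = 0.3165; after-tax cost = 8.63% × (1 − 0%) = 8.6300%.
WACC = 0.6835 × 13.7000% + 0.3165 × 8.6300% = 12.0953%.
After the change:
Total capital V = 1724 + 1309 = 3033.
Equity: weight = 1724/3033 = 0.5684; cost = 13.7%.
Mortgage bonds: weight = 1309/3033 = 0.4316; after-tax cost = 8.63% × (1 − 0%) = 8.6300%.
WACC = 0.5684 × 13.7000% + 0.4316 × 8.6300% = 11.5119%.
Change in WACC = 11.5119% − 12.0953% = -0.5834 pp.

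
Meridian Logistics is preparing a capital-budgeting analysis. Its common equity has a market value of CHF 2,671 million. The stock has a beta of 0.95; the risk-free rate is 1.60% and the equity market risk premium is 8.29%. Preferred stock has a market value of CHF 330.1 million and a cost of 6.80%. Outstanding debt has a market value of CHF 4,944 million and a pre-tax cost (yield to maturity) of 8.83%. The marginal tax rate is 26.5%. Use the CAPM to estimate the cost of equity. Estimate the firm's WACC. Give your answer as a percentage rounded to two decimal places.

7.51%

Cost of equity via CAPM: Re = 1.6% + 0.95 × 8.29% = 9.4755%.
Total capital V = 2671 + 330.1 + 4944 = 7945.1.
Equity: weight = 2671/7945.1 = 0.3362; cost = 9.4755%.
Preferred: weight = 330.1/7945.1 = 0.0415; cost = 6.8%.
Debt: weight = 4944/7945.1 = 0.6223; after-tax cost = 8.83% × (1 − 26.5%) = 6.4901%.
WACC = 0.3362 × 9.4755% + 0.0415 × 6.8000% + 0.6223 × 6.4901% = 7.5066%.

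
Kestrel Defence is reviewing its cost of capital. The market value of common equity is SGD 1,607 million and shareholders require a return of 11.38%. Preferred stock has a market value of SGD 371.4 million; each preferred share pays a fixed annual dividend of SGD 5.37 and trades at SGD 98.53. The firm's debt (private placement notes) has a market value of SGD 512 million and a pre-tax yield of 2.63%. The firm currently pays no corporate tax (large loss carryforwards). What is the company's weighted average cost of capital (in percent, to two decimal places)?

Cost of preferred: Rp = 5.37 / 98.53 = 5.4501%.
Total capital V = 1607 + 371.4 + 512 = 2490.4.
Equity: weight = 1607/2490.4 = 0.6453; cost = 11.38%.
Preferred: weight = 371.4/2490.4 = 0.1491; cost = 5.4501%.
Private placement notes: weight = 512/2490.4 = 0.2056; after-tax cost = 2.63% × (1 − 0%) = 2.6300%.
WACC = 0.6453 × 11.3800% + 0.1491 × 5.4501% + 0.2056 × 2.6300% = 8.6968%.

8.70%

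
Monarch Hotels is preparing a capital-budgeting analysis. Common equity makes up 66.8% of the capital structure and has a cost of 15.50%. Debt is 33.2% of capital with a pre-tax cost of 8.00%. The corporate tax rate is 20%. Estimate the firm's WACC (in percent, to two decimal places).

12.48%

After-tax cost of debt = 8% × (1 − 20%) = 6.4000%.
WACC = 0.668 × 15.5000% + 0.332 × 6.4000% = 12.4788%.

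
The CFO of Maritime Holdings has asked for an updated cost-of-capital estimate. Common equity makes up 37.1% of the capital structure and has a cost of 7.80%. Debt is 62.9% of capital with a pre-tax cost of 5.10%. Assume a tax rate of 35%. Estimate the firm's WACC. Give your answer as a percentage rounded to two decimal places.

After-tax cost of debt = 5.1% × (1 − 35%) = 3.3150%.
WACC = 0.371 × 7.8000% + 0.629 × 3.3150% = 4.9789%.

4.98%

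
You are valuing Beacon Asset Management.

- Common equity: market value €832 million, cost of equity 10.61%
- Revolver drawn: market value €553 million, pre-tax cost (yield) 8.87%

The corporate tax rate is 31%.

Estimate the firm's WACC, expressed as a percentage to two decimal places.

8.82%

Total capital V = 832 + 553 = 1385.
Equity: weight = 832/1385 = 0.6007; cost = 10.61%.
Revolver drawn: weight = 553/1385 = 0.3993; after-tax cost = 8.87% × (1 − 31%) = 6.1203%.
WACC = 0.6007 × 10.6100% + 0.3993 × 6.1203% = 8.8174%.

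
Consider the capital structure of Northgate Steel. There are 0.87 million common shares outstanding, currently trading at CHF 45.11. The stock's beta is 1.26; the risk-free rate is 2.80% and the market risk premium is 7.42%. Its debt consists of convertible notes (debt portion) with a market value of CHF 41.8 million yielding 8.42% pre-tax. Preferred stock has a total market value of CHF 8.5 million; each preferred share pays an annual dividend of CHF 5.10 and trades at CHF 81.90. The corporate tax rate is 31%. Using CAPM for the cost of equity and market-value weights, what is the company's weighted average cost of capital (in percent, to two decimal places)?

Cost of equity via CAPM: Re = 2.8% + 1.26 × 7.42% = 12.1492%.
Cost of preferred: Rp = 5.1 / 81.9 = 6.2271%.
Market value of equity E = 45.11 × 0.87m = 39.2457m.
Total capital V = 39.2457 + 8.5 + 41.8 = 89.5457.
Equity: weight = 39.2457/89.5457 = 0.4383; cost = 12.1492%.
Preferred: weight = 8.5/89.5457 = 0.0949; cost = 6.2271%.
Convertible notes (debt portion): weight = 41.8/89.5457 = 0.4668; after-tax cost = 8.42% × (1 − 31%) = 5.8098%.
WACC = 0.4383 × 12.1492% + 0.0949 × 6.2271% + 0.4668 × 5.8098% = 8.6278%.

8.63%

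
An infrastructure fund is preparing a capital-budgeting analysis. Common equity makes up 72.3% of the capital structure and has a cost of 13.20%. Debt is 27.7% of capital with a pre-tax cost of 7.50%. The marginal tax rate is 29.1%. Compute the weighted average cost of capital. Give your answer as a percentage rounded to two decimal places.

After-tax cost of debt = 7.5% × (1 − 29.1%) = 5.3175%.
WACC = 0.723 × 13.2000% + 0.277 × 5.3175% = 11.0165%.

11.02%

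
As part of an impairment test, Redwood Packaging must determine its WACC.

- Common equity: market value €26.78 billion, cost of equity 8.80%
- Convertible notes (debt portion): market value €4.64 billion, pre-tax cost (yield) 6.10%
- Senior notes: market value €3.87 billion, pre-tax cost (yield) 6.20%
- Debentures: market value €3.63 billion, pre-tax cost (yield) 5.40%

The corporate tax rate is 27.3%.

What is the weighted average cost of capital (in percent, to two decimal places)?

Total capital V = 26.78 + 4.64 + 3.87 + 3.63 = 38.92.
Equity: weight = 26.78/38.92 = 0.6881; cost = 8.8%.
Convertible notes (debt portion): weight = 4.64/38.92 = 0.1192; after-tax cost = 6.1% × (1 − 27.3%) = 4.4347%.
Senior notes: weight = 3.87/38.92 = 0.0994; after-tax cost = 6.2% × (1 − 27.3%) = 4.5074%.
Debentures: weight = 3.63/38.92 = 0.0933; after-tax cost = 5.4% × (1 − 27.3%) = 3.9258%.
WACC = 0.6881 × 8.8000% + 0.1192 × 4.4347% + 0.0994 × 4.5074% + 0.0933 × 3.9258% = 7.3981%.

7.40%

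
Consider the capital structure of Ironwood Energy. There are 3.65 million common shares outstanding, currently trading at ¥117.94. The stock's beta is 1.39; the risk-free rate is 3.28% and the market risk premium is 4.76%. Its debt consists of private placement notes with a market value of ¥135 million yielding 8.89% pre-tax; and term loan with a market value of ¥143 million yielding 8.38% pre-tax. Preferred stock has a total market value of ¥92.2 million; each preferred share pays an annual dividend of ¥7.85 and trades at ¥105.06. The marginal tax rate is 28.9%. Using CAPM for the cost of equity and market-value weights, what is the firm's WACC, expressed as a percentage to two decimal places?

8.31%

Cost of equity via CAPM: Re = 3.28% + 1.39 × 4.76% = 9.8964%.
Cost of preferred: Rp = 7.85 / 105.06 = 7.4719%.
Market value of equity E = 117.94 × 3.65m = 430.481m.
Total capital V = 430.481 + 92.2 + 135 + 143 = 800.681.
Equity: weight = 430.481/800.681 = 0.5376; cost = 9.8964%.
Preferred: weight = 92.2/800.681 = 0.1152; cost = 7.4719%.
Private placement notes: weight = 135/800.681 = 0.1686; after-tax cost = 8.89% × (1 − 28.9%) = 6.3208%.
Term loan: weight = 143/800.681 = 0.1786; after-tax cost = 8.38% × (1 − 28.9%) = 5.9582%.
WACC = 0.5376 × 9.8964% + 0.1152 × 7.4719% + 0.1686 × 6.3208% + 0.1786 × 5.9582% = 8.3110%.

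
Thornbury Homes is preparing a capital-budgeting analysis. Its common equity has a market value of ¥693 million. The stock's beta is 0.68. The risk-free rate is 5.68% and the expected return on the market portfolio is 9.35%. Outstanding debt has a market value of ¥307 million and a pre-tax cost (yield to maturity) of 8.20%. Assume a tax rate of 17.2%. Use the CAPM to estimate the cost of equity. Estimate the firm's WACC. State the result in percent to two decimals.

7.75%

Market risk premium = 9.35% − 5.68% = 3.67%.
Cost of equity via CAPM: Re = 5.68% + 0.68 × 3.67% = 8.1756%.
Total capital V = 693 + 307 = 1000.
Equity: weight = 693/1000 = 0.6930; cost = 8.1756%.
Debt: weight = 307/1000 = 0.3070; after-tax cost = 8.2% × (1 − 17.2%) = 6.7896%.
WACC = 0.6930 × 8.1756% + 0.3070 × 6.7896% = 7.7501%.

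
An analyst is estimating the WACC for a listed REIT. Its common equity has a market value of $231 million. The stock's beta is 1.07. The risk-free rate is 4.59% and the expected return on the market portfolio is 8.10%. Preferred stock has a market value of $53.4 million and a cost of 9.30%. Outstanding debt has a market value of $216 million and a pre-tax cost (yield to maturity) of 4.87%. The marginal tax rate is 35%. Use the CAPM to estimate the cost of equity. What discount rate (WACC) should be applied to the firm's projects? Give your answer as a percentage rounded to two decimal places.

Market risk premium = 8.1% − 4.59% = 3.51%.
Cost of equity via CAPM: Re = 4.59% + 1.07 × 3.51% = 8.3457%.
Total capital V = 231 + 53.4 + 216 = 500.4.
Equity: weight = 231/500.4 = 0.4616; cost = 8.3457%.
Preferred: weight = 53.4/500.4 = 0.1067; cost = 9.3%.
Debt: weight = 216/500.4 = 0.4317; after-tax cost = 4.87% × (1 − 35%) = 3.1655%.
WACC = 0.4616 × 8.3457% + 0.1067 × 9.3000% + 0.4317 × 3.1655% = 6.2115%.

6.21%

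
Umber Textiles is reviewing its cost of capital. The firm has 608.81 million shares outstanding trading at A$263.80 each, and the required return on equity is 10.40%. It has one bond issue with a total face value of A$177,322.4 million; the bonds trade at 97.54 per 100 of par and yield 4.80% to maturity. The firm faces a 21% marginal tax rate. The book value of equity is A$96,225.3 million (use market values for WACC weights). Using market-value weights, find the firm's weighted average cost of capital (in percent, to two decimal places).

Market value of equity E = 263.8 × 608.81m = 160604.078m. Market value of debt D = 177322.4m × 97.54/100 = 172960.26896m.
Total capital V = 160604.078 + 172960.26896 = 333564.34696.
Equity: weight = 160604.078/333564.34696 = 0.4815; cost = 10.4%.
Bonds outstanding: weight = 172960.26896/333564.34696 = 0.5185; after-tax cost = 4.8% × (1 − 21%) = 3.7920%.
WACC = 0.4815 × 10.4000% + 0.5185 × 3.7920% = 6.9736%.

6.97%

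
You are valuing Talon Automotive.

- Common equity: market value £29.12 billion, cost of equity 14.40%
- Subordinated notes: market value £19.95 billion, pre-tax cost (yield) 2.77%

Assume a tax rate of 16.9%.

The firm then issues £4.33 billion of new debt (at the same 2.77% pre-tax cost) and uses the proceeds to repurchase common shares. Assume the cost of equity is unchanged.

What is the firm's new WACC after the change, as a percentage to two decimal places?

8.41%

After the change:
Total capital V = 24.79 + 24.28 = 49.07.
Equity: weight = 24.79/49.07 = 0.5052; cost = 14.4%.
Subordinated notes: weight = 24.28/49.07 = 0.4948; after-tax cost = 2.77% × (1 − 16.9%) = 2.3019%.
WACC = 0.5052 × 14.4000% + 0.4948 × 2.3019% = 8.4138%.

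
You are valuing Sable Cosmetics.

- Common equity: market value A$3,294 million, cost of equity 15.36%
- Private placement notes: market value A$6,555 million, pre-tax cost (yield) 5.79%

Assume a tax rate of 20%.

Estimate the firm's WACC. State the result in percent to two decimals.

Total capital V = 3294 + 6555 = 9849.
Equity: weight = 3294/9849 = 0.3345; cost = 15.36%.
Private placement notes: weight = 6555/9849 = 0.6655; after-tax cost = 5.79% × (1 − 20%) = 4.6320%.
WACC = 0.3345 × 15.3600% + 0.6655 × 4.6320% = 8.2200%.

8.22%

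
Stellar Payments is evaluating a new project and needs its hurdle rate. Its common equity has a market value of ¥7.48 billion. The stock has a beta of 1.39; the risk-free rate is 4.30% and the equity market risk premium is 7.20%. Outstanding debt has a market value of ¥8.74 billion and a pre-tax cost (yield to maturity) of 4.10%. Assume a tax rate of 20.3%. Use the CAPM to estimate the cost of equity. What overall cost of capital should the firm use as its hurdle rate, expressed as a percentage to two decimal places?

8.36%

Cost of equity via CAPM: Re = 4.3% + 1.39 × 7.2% = 14.3080%.
Total capital V = 7.48 + 8.74 = 16.22.
Equity: weight = 7.48/16.22 = 0.4612; cost = 14.308%.
Debt: weight = 8.74/16.22 = 0.5388; after-tax cost = 4.1% × (1 − 20.3%) = 3.2677%.
WACC = 0.4612 × 14.3080% + 0.5388 × 3.2677% = 8.3590%.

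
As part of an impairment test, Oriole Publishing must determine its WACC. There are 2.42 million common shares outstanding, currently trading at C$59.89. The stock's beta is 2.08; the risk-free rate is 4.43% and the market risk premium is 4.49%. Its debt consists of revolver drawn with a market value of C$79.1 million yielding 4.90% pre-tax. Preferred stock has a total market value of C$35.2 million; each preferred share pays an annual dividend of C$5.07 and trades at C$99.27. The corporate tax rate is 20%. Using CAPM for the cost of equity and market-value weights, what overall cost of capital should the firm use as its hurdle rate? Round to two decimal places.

Cost of equity via CAPM: Re = 4.43% + 2.08 × 4.49% = 13.7692%.
Cost of preferred: Rp = 5.07 / 99.27 = 5.1073%.
Market value of equity E = 59.89 × 2.42m = 144.9338m.
Total capital V = 144.9338 + 35.2 + 79.1 = 259.2338.
Equity: weight = 144.9338/259.2338 = 0.5591; cost = 13.7692%.
Preferred: weight = 35.2/259.2338 = 0.1358; cost = 5.1073%.
Revolver drawn: weight = 79.1/259.2338 = 0.3051; after-tax cost = 4.9% × (1 − 20%) = 3.9200%.
WACC = 0.5591 × 13.7692% + 0.1358 × 5.1073% + 0.3051 × 3.9200% = 9.5878%.

9.59%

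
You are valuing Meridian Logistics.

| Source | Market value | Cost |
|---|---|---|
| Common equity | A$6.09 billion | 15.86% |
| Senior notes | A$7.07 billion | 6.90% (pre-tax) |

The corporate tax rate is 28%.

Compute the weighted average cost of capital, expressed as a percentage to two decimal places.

10.01%

Total capital V = 6.09 + 7.07 = 13.16.
Equity: weight = 6.09/13.16 = 0.4628; cost = 15.86%.
Senior notes: weight = 7.07/13.16 = 0.5372; after-tax cost = 6.9% × (1 − 28%) = 4.9680%.
WACC = 0.4628 × 15.8600% + 0.5372 × 4.9680% = 10.0084%.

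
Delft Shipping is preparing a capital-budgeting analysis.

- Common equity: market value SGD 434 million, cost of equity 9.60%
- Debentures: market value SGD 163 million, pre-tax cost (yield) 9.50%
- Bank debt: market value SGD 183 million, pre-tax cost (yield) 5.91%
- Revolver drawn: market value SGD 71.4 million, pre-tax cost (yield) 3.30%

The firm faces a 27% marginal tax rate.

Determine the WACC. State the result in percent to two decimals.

Total capital V = 434 + 163 + 183 + 71.4 = 851.4.
Equity: weight = 434/851.4 = 0.5097; cost = 9.6%.
Debentures: weight = 163/851.4 = 0.1914; after-tax cost = 9.5% × (1 − 27%) = 6.9350%.
Bank debt: weight = 183/851.4 = 0.2149; after-tax cost = 5.91% × (1 − 27%) = 4.3143%.
Revolver drawn: weight = 71.4/851.4 = 0.0839; after-tax cost = 3.3% × (1 − 27%) = 2.4090%.
WACC = 0.5097 × 9.6000% + 0.1914 × 6.9350% + 0.2149 × 4.3143% + 0.0839 × 2.4090% = 7.3506%.

7.35%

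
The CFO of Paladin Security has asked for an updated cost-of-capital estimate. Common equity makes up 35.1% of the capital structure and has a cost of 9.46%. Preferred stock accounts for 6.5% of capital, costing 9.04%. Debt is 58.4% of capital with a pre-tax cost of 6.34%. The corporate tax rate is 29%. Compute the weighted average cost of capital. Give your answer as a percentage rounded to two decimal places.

After-tax cost of debt = 6.34% × (1 − 29%) = 4.5014%.
WACC = 0.351 × 9.4600% + 0.065 × 9.0400% + 0.584 × 4.5014% = 6.5369%.

6.54%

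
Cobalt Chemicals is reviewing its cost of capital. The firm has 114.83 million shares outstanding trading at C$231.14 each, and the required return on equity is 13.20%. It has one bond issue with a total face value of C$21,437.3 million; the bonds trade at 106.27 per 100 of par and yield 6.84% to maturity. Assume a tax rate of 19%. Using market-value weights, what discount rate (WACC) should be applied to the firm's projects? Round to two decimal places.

9.66%

Market value of equity E = 231.14 × 114.83m = 26541.8062m. Market value of debt D = 21437.3m × 106.27/100 = 22781.41871m.
Total capital V = 26541.8062 + 22781.41871 = 49323.22491.
Equity: weight = 26541.8062/49323.22491 = 0.5381; cost = 13.2%.
Bonds outstanding: weight = 22781.41871/49323.22491 = 0.4619; after-tax cost = 6.84% × (1 − 19%) = 5.5404%.
WACC = 0.5381 × 13.2000% + 0.4619 × 5.5404% = 9.6622%.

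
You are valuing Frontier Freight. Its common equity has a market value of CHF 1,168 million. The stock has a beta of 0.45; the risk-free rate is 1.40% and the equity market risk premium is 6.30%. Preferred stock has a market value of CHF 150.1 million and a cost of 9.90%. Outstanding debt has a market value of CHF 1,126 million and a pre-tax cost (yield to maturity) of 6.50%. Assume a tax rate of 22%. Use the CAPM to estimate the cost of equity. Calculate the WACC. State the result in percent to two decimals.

4.97%

Cost of equity via CAPM: Re = 1.4% + 0.45 × 6.3% = 4.2350%.
Total capital V = 1168 + 150.1 + 1126 = 2444.1.
Equity: weight = 1168/2444.1 = 0.4779; cost = 4.235%.
Preferred: weight = 150.1/2444.1 = 0.0614; cost = 9.9%.
Debt: weight = 1126/2444.1 = 0.4607; after-tax cost = 6.5% × (1 − 22%) = 5.0700%.
WACC = 0.4779 × 4.2350% + 0.0614 × 9.9000% + 0.4607 × 5.0700% = 4.9676%.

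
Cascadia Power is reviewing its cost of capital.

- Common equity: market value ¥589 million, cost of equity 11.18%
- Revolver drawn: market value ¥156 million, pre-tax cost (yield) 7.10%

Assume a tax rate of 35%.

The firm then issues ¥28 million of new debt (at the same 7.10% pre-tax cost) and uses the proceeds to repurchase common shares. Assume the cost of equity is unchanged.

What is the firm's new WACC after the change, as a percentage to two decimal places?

After the change:
Total capital V = 561 + 184 = 745.
Equity: weight = 561/745 = 0.7530; cost = 11.18%.
Revolver drawn: weight = 184/745 = 0.2470; after-tax cost = 7.1% × (1 − 35%) = 4.6150%.
WACC = 0.7530 × 11.1800% + 0.2470 × 4.6150% = 9.5586%.

9.56%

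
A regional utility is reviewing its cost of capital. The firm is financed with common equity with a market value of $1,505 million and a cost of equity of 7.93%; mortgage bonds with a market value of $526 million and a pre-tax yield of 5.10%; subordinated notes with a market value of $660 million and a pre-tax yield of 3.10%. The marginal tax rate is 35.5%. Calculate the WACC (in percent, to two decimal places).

5.57%

Total capital V = 1505 + 526 + 660 = 2691.
Equity: weight = 1505/2691 = 0.5593; cost = 7.93%.
Mortgage bonds: weight = 526/2691 = 0.1955; after-tax cost = 5.1% × (1 − 35.5%) = 3.2895%.
Subordinated notes: weight = 660/2691 = 0.2453; after-tax cost = 3.1% × (1 − 35.5%) = 1.9995%.
WACC = 0.5593 × 7.9300% + 0.1955 × 3.2895% + 0.2453 × 1.9995% = 5.5684%.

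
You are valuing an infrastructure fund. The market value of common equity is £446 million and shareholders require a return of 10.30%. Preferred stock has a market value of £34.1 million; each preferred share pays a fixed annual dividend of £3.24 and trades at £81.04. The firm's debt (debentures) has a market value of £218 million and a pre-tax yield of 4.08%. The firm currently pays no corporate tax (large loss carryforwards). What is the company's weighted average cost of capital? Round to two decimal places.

8.05%

Cost of preferred: Rp = 3.24 / 81.04 = 3.9980%.
Total capital V = 446 + 34.1 + 218 = 698.1.
Equity: weight = 446/698.1 = 0.6389; cost = 10.3%.
Preferred: weight = 34.1/698.1 = 0.0488; cost = 3.998%.
Debentures: weight = 218/698.1 = 0.3123; after-tax cost = 4.08% × (1 − 0%) = 4.0800%.
WACC = 0.6389 × 10.3000% + 0.0488 × 3.9980% + 0.3123 × 4.0800% = 8.0498%.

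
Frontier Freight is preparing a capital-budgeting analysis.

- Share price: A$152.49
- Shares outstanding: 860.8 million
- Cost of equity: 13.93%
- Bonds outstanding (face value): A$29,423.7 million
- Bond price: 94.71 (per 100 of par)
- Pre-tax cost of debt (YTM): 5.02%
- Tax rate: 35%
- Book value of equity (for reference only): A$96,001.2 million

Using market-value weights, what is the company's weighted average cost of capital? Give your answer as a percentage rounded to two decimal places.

12.06%

Market value of equity E = 152.49 × 860.8m = 131263.392m. Market value of debt D = 29423.7m × 94.71/100 = 27867.18627m.
Total capital V = 131263.392 + 27867.18627 = 159130.57827.
Equity: weight = 131263.392/159130.57827 = 0.8249; cost = 13.93%.
Bonds outstanding: weight = 27867.18627/159130.57827 = 0.1751; after-tax cost = 5.02% × (1 − 35%) = 3.2630%.
WACC = 0.8249 × 13.9300% + 0.1751 × 3.2630% = 12.0620%.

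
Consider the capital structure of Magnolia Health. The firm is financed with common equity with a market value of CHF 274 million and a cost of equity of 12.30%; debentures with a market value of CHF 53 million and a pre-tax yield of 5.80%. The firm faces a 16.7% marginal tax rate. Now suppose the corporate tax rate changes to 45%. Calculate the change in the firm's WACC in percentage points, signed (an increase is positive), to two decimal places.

-0.27 pp

Current WACC:
Total capital V = 274 + 53 = 327.
Equity: weight = 274/327 = 0.8379; cost = 12.3%.
Debentures: weight = 53/327 = 0.1621; after-tax cost = 5.8% × (1 − 16.7%) = 4.8314%.
WACC = 0.8379 × 12.3000% + 0.1621 × 4.8314% = 11.0895%.
After the change:
Total capital V = 274 + 53 = 327.
Equity: weight = 274/327 = 0.8379; cost = 12.3%.
Debentures: weight = 53/327 = 0.1621; after-tax cost = 5.8% × (1 − 45%) = 3.1900%.
WACC = 0.8379 × 12.3000% + 0.1621 × 3.1900% = 10.8235%.
Change in WACC = 10.8235% − 11.0895% = -0.2660 pp.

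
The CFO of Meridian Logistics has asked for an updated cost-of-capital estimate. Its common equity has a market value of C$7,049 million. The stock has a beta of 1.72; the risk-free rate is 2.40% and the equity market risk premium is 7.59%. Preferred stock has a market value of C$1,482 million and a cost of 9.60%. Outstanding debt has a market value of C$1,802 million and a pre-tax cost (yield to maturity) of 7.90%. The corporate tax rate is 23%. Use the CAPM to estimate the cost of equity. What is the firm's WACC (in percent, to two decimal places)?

12.98%

Cost of equity via CAPM: Re = 2.4% + 1.72 × 7.59% = 15.4548%.
Total capital V = 7049 + 1482 + 1802 = 10333.
Equity: weight = 7049/10333 = 0.6822; cost = 15.4548%.
Preferred: weight = 1482/10333 = 0.1434; cost = 9.6%.
Debt: weight = 1802/10333 = 0.1744; after-tax cost = 7.9% × (1 − 23%) = 6.0830%.
WACC = 0.6822 × 15.4548% + 0.1434 × 9.6000% + 0.1744 × 6.0830% = 12.9807%.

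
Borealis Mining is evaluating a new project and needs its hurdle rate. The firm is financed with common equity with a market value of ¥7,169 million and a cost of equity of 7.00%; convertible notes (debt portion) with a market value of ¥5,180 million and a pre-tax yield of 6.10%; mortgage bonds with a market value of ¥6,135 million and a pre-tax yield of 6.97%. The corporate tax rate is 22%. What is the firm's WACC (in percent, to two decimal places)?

5.85%

Total capital V = 7169 + 5180 + 6135 = 18484.
Equity: weight = 7169/18484 = 0.3878; cost = 7%.
Convertible notes (debt portion): weight = 5180/18484 = 0.2802; after-tax cost = 6.1% × (1 − 22%) = 4.7580%.
Mortgage bonds: weight = 6135/18484 = 0.3319; after-tax cost = 6.97% × (1 − 22%) = 5.4366%.
WACC = 0.3878 × 7.0000% + 0.2802 × 4.7580% + 0.3319 × 5.4366% = 5.8528%.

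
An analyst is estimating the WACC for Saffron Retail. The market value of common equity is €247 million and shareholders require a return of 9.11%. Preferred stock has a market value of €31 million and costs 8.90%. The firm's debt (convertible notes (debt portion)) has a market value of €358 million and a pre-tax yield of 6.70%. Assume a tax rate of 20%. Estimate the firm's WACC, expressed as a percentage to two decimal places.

6.99%

Total capital V = 247 + 31 + 358 = 636.
Equity: weight = 247/636 = 0.3884; cost = 9.11%.
Preferred: weight = 31/636 = 0.0487; cost = 8.9%.
Convertible notes (debt portion): weight = 358/636 = 0.5629; after-tax cost = 6.7% × (1 − 20%) = 5.3600%.
WACC = 0.3884 × 9.1100% + 0.0487 × 8.9000% + 0.5629 × 5.3600% = 6.9889%.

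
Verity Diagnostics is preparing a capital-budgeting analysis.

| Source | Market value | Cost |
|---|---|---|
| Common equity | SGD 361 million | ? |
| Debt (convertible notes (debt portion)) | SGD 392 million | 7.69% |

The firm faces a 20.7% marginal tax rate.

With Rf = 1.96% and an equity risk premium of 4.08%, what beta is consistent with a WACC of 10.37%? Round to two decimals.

Total capital V = 361 + 392 = 753.
Equity weight = 361/753 = 0.4794.
Convertible notes (debt portion) weight = 392/753 = 0.5206.
Debt contribution = 0.5206 × 7.69% × (1 − 20.7%) = 3.1746%.
Required equity contribution = 10.37% − 3.1746% = 7.1954%  ⇒  Re = 15.0087%.
CAPM: 15.0087% = 1.96% + β × 4.08%  ⇒  β = 3.1982.

3.20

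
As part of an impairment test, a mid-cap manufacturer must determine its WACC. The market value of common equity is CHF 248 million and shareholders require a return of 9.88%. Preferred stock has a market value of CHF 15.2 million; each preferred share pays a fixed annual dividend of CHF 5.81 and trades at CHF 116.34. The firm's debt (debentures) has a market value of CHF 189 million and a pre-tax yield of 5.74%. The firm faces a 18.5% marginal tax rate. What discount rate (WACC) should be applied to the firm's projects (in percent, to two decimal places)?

7.54%

Cost of preferred: Rp = 5.81 / 116.34 = 4.9940%.
Total capital V = 248 + 15.2 + 189 = 452.2.
Equity: weight = 248/452.2 = 0.5484; cost = 9.88%.
Preferred: weight = 15.2/452.2 = 0.0336; cost = 4.994%.
Debentures: weight = 189/452.2 = 0.4180; after-tax cost = 5.74% × (1 − 18.5%) = 4.6781%.
WACC = 0.5484 × 9.8800% + 0.0336 × 4.9940% + 0.4180 × 4.6781% = 7.5416%.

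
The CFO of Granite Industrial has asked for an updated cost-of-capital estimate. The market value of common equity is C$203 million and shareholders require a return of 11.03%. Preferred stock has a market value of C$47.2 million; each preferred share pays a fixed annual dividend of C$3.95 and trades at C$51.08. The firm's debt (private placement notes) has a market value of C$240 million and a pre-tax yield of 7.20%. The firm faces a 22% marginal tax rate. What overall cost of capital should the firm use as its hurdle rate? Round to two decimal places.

Cost of preferred: Rp = 3.95 / 51.08 = 7.7330%.
Total capital V = 203 + 47.2 + 240 = 490.2.
Equity: weight = 203/490.2 = 0.4141; cost = 11.03%.
Preferred: weight = 47.2/490.2 = 0.0963; cost = 7.733%.
Private placement notes: weight = 240/490.2 = 0.4896; after-tax cost = 7.2% × (1 − 22%) = 5.6160%.
WACC = 0.4141 × 11.0300% + 0.0963 × 7.7330% + 0.4896 × 5.6160% = 8.0619%.

8.06%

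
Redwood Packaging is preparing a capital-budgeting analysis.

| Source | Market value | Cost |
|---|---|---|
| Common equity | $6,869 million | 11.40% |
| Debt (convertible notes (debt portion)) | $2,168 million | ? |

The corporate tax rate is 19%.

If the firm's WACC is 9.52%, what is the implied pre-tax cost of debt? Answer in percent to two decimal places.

4.40%

Total capital V = 6869 + 2168 = 9037.
Equity weight = 6869/9037 = 0.7601.
Convertible notes (debt portion) weight = 2168/9037 = 0.2399.
Equity contribution = 0.7601 × 11.4% = 8.6651%.
Remaining for debt = 9.52% − 8.6651% = 0.8549%.
Rd × (1 − 19%) × 0.2399 = 0.8549%  ⇒  Rd = 4.3994%.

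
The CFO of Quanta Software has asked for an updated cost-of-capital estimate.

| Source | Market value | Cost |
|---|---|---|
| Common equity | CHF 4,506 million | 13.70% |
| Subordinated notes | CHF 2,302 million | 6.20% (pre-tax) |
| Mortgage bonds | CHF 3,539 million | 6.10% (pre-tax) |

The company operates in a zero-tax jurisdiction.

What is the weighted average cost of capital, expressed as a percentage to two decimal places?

9.43%

Total capital V = 4506 + 2302 + 3539 = 10347.
Equity: weight = 4506/10347 = 0.4355; cost = 13.7%.
Subordinated notes: weight = 2302/10347 = 0.2225; after-tax cost = 6.2% × (1 − 0%) = 6.2000%.
Mortgage bonds: weight = 3539/10347 = 0.3420; after-tax cost = 6.1% × (1 − 0%) = 6.1000%.
WACC = 0.4355 × 13.7000% + 0.2225 × 6.2000% + 0.3420 × 6.1000% = 9.4320%.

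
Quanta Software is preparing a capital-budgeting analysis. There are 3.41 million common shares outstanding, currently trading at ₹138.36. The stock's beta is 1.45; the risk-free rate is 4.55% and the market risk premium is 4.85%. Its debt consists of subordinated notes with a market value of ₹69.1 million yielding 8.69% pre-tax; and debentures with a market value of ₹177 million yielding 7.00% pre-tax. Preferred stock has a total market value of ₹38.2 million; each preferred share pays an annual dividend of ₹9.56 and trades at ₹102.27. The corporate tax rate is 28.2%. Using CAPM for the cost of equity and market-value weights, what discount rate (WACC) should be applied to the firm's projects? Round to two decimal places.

Cost of equity via CAPM: Re = 4.55% + 1.45 × 4.85% = 11.5825%.
Cost of preferred: Rp = 9.56 / 102.27 = 9.3478%.
Market value of equity E = 138.36 × 3.41m = 471.8076m.
Total capital V = 471.8076 + 38.2 + 69.1 + 177 = 756.1076.
Equity: weight = 471.8076/756.1076 = 0.6240; cost = 11.5825%.
Preferred: weight = 38.2/756.1076 = 0.0505; cost = 9.3478%.
Subordinated notes: weight = 69.1/756.1076 = 0.0914; after-tax cost = 8.69% × (1 − 28.2%) = 6.2394%.
Debentures: weight = 177/756.1076 = 0.2341; after-tax cost = 7% × (1 − 28.2%) = 5.0260%.
WACC = 0.6240 × 11.5825% + 0.0505 × 9.3478% + 0.0914 × 6.2394% + 0.2341 × 5.0260% = 9.4465%.

9.45%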